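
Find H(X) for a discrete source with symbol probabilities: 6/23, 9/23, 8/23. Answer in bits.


H = -sum(p_i * log2(p_i)). Terms: -(6/23)*log2(6/23) = 0.505722; -(9/23)*log2(9/23) = 0.529684; -(8/23)*log2(8/23) = 0.529935. H = 0.505722 + 0.529684 + 0.529935 = 1.5653

1.5653 bits


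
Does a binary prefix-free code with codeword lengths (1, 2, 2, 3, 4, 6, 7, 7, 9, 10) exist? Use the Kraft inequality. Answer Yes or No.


Kraft sum = sum(2^(-l_i)) = 1.2217, need <= 1. Result: violated (a binary prefix-free code with these lengths cannot exist)

No


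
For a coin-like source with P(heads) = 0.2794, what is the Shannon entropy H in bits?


H = -p*log2(p) - (1-p)*log2(1-p). -0.2794*log2(0.2794) = 0.513983; -0.7206*log2(0.7206) = 0.340649. H = 0.513983 + 0.340649 = 0.8546

0.8546 bits


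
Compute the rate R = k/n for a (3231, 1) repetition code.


Rate = k/n = 1/3231

1/3231


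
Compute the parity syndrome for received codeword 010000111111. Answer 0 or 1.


Syndrome = XOR of all bits = 0 XOR 1 XOR 0 XOR 0 XOR 0 XOR 0 XOR 1 XOR 1 XOR 1 XOR 1 XOR 1 XOR 1 = 1

1


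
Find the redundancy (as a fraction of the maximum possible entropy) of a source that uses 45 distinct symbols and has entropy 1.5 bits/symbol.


H_max = log2(K) = log2(45) = 5.4919 bits/symbol. Redundancy = 1 - H/H_max = 1 - 1.5/5.4919 = 1 - 0.2731 = 0.7269

0.7269


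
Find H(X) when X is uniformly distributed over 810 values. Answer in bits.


H = log2(n) = log2(810) = 9.6618

9.6618 bits


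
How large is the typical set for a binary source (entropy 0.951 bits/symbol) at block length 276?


log2|A_typical| = nH = 276 * 0.951 = 262.476, so |A_typical| ~ 2^262.476 = 1.031e+79

1.031e+79


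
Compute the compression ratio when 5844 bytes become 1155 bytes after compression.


Ratio = original / compressed = 5844 / 1155 = 5.0597

5.0597


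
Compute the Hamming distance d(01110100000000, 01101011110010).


Count differing positions: . . . ^ ^ ^ ^ ^ ^ ^ . . ^ . = 8 differences

8


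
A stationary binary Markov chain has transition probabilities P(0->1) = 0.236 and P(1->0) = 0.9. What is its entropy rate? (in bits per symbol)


Stationary distribution: pi_0 = p10/(p01+p10) = 0.7923, pi_1 = 0.2077. Entropy rate H' = pi_0*H(p01) + pi_1*H(p10) = 0.7923*0.7883 + 0.2077*0.469 = 0.722

0.722 bits/symbol


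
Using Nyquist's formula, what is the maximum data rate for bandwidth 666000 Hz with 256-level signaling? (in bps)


Rate = 2 * B * log2(M) = 2 * 666000 * 8.0 = 10656000.0

10656000.0 bps


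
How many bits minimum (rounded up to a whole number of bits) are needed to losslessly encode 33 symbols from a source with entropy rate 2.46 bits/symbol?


Minimum bits >= n * H = 33 * 2.46 = 81.18, rounded up to a whole number of bits = 82

82 bits


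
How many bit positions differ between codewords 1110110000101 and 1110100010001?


Count differing positions: . . . . . ^ . . ^ . ^ . . = 3 differences

3


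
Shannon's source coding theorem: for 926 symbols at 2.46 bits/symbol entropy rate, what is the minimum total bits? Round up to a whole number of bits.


Minimum bits >= n * H = 926 * 2.46 = 2277.96, rounded up to a whole number of bits = 2278

2278 bits


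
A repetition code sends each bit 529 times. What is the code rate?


Rate = k/n = 1/529

1/529


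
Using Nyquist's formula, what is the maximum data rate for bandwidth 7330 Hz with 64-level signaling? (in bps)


Rate = 2 * B * log2(M) = 2 * 7330 * 6.0 = 87960.0

87960.0 bps


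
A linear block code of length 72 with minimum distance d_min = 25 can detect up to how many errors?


Detection capability = d_min - 1 = 25 - 1 = 24

24 errors


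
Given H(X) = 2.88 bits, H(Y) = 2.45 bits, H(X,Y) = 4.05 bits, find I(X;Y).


I(X;Y) = H(X) + H(Y) - H(X,Y) = 2.88 + 2.45 - 4.05 = 1.28

1.28 bits


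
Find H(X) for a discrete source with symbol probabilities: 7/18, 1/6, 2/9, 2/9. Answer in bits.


H = -sum(p_i * log2(p_i)). Terms: -(7/18)*log2(7/18) = 0.529888; -(1/6)*log2(1/6) = 0.430827; -(2/9)*log2(2/9) = 0.482206; -(2/9)*log2(2/9) = 0.482206. H = 0.529888 + 0.430827 + 0.482206 + 0.482206 = 1.9251

1.9251 bits


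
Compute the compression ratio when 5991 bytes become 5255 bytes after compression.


Ratio = original / compressed = 5991 / 5255 = 1.1401

1.1401


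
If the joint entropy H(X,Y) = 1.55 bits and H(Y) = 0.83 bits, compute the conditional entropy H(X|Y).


H(X|Y) = H(X,Y) - H(Y) = 1.55 - 0.83 = 0.72

0.72 bits


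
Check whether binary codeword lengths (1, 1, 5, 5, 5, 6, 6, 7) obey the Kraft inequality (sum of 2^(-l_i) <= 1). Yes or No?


Kraft sum = sum(2^(-l_i)) = 1.1328, need <= 1. Result: violated (a binary prefix-free code with these lengths cannot exist)

No


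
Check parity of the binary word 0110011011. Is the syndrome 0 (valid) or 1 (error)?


Syndrome = XOR of all bits = 0 XOR 1 XOR 1 XOR 0 XOR 0 XOR 1 XOR 1 XOR 0 XOR 1 XOR 1 = 0

0


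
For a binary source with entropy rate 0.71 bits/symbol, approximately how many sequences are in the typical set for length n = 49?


log2|A_typical| = nH = 49 * 0.71 = 34.79, so |A_typical| ~ 2^34.79 = 2.971e+10

2.971e+10


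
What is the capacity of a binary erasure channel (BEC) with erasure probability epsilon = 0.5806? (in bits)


C = 1 - epsilon = 1 - 0.5806 = 0.4194

0.4194 bits


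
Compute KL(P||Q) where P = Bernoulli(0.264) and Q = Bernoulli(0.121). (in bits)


KL = p*log2(p/q) + (1-p)*log2((1-p)/(1-q)) = 0.264*log2(0.264/0.121) + 0.736*log2(0.736/0.879) = 0.1086

0.1086 bits


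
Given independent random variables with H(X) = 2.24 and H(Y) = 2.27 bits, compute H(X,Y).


For independent variables, H(X,Y) = H(X) + H(Y) = 2.24 + 2.27 = 4.51

4.51 bits


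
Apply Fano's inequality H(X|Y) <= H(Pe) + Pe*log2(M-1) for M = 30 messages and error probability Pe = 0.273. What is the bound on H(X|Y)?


H(Pe) = -Pe*log2(Pe) - (1-Pe)*log2(1-Pe) = -0.273*log2(0.273) - 0.727*log2(0.727) = 0.511336 + 0.334400 = 0.8457. Pe*log2(M-1) = 0.273*log2(29) = 1.326229. Bound = H(Pe) + Pe*log2(M-1) = 0.511336 + 0.334400 + 1.326229 = 2.172

2.172 bits


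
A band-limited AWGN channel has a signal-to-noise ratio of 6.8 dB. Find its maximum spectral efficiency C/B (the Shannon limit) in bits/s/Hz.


SNR_linear = 10^(6.8/10) = 4.7863; C/B = log2(1 + SNR_linear) = log2(1 + 4.7863) = 2.5326

2.5326 bits/s/Hz


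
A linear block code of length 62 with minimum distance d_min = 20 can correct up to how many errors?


Correction capability = floor((d-1)/2) = floor((20-1)/2) = 9

9 errors


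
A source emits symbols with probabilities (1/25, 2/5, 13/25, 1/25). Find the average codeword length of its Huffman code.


Huffman construction (repeatedly merge the two least-probable nodes; each merge adds 1 bit to every symbol beneath it): 1/25 + 1/25 = 2/25; 2/25 + 2/5 = 12/25; 12/25 + 13/25 = 1. Resulting codeword lengths (in the order the probabilities were given): (3, 2, 1, 3). L_avg = sum(p_i * l_i) = 1/25*3 + 2/5*2 + 13/25*1 + 1/25*3 = 39/25 = 1.56

1.56 bits


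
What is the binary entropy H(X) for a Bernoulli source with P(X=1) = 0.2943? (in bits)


H = -p*log2(p) - (1-p)*log2(1-p). -0.2943*log2(0.2943) = 0.519334; -0.7057*log2(0.7057) = 0.354878. H = 0.519334 + 0.354878 = 0.8742

0.8742 bits


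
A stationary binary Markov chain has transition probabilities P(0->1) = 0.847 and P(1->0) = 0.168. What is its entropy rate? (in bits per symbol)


Stationary distribution: pi_0 = p10/(p01+p10) = 0.1655, pi_1 = 0.8345. Entropy rate H' = pi_0*H(p01) + pi_1*H(p10) = 0.1655*0.6173 + 0.8345*0.6531 = 0.6472

0.6472 bits/symbol


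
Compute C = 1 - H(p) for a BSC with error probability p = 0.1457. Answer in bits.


H(p) = -p*log2(p) - (1-p)*log2(1-p) = -0.1457*log2(0.1457) - 0.8543*log2(0.8543) = 0.404890 + 0.194084 = 0.599. C = 1 - H(p) = 1 - 0.599 = 0.401

0.401 bits


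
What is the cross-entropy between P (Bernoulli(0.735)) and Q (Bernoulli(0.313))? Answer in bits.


H(P,Q) = -p*log2(q) - (1-p)*log2(1-q). -0.735*log2(0.313) = 1.231688; -0.265*log2(0.687) = 0.143529. H(P,Q) = 1.231688 + 0.143529 = 1.3752

1.3752 bits


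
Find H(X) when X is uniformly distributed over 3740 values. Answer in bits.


H = log2(n) = log2(3740) = 11.8688

11.8688 bits


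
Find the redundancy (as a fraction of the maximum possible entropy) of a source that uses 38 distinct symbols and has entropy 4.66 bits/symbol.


H_max = log2(K) = log2(38) = 5.2479 bits/symbol. Redundancy = 1 - H/H_max = 1 - 4.66/5.2479 = 1 - 0.888 = 0.112

0.112


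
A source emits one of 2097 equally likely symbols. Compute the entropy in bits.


H = log2(n) = log2(2097) = 11.0341

11.0341 bits


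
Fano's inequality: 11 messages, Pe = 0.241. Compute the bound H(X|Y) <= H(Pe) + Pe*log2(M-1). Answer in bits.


H(Pe) = -Pe*log2(Pe) - (1-Pe)*log2(1-Pe) = -0.241*log2(0.241) - 0.759*log2(0.759) = 0.494748 + 0.301952 = 0.7967. Pe*log2(M-1) = 0.241*log2(10) = 0.800585. Bound = H(Pe) + Pe*log2(M-1) = 0.494748 + 0.301952 + 0.800585 = 1.5973

1.5973 bits


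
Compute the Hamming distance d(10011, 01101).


Count differing positions: ^ ^ ^ ^ . = 4 differences

4


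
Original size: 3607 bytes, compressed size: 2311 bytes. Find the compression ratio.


Ratio = original / compressed = 3607 / 2311 = 1.5608

1.5608


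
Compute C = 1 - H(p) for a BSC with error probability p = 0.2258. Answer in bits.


H(p) = -p*log2(p) - (1-p)*log2(1-p) = -0.2258*log2(0.2258) - 0.7742*log2(0.7742) = 0.484766 + 0.285852 = 0.7706. C = 1 - H(p) = 1 - 0.7706 = 0.2294

0.2294 bits


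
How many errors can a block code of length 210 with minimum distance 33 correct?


Correction capability = floor((d-1)/2) = floor((33-1)/2) = 16

16 errors


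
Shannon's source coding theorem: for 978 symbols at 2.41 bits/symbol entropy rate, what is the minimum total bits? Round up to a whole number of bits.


Minimum bits >= n * H = 978 * 2.41 = 2356.98, rounded up to a whole number of bits = 2357

2357 bits


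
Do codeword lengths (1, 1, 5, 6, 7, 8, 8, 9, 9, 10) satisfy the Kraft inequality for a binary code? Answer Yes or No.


Kraft sum = sum(2^(-l_i)) = 1.0674, need <= 1. Result: violated (a binary prefix-free code with these lengths cannot exist)

No


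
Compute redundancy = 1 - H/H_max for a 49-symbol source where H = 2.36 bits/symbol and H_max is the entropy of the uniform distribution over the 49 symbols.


H_max = log2(K) = log2(49) = 5.6147 bits/symbol. Redundancy = 1 - H/H_max = 1 - 2.36/5.6147 = 1 - 0.4203 = 0.5797

0.5797


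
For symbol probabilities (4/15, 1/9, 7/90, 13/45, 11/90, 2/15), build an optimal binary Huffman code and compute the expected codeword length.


Huffman construction (repeatedly merge the two least-probable nodes; each merge adds 1 bit to every symbol beneath it): 7/90 + 1/9 = 17/90; 11/90 + 2/15 = 23/90; 17/90 + 23/90 = 4/9; 4/15 + 13/45 = 5/9; 4/9 + 5/9 = 1. Resulting codeword lengths (in the order the probabilities were given): (2, 3, 3, 2, 3, 3). L_avg = sum(p_i * l_i) = 4/15*2 + 1/9*3 + 7/90*3 + 13/45*2 + 11/90*3 + 2/15*3 = 22/9 = 2.4444

2.4444 bits


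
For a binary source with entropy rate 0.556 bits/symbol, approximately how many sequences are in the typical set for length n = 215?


log2|A_typical| = nH = 215 * 0.556 = 119.54, so |A_typical| ~ 2^119.54 = 9.663e+35

9.663e+35


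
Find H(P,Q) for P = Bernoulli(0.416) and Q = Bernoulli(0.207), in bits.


H(P,Q) = -p*log2(q) - (1-p)*log2(1-q). -0.416*log2(0.207) = 0.945276; -0.584*log2(0.793) = 0.195411. H(P,Q) = 0.945276 + 0.195411 = 1.1407

1.1407 bits


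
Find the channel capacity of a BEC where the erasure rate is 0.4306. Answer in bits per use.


C = 1 - epsilon = 1 - 0.4306 = 0.5694

0.5694 bits


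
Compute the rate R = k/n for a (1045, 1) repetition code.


Rate = k/n = 1/1045

1/1045


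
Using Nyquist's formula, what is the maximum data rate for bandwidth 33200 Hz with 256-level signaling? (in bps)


Rate = 2 * B * log2(M) = 2 * 33200 * 8.0 = 531200.0

531200.0 bps


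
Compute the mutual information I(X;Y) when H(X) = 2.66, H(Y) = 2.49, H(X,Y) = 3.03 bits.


I(X;Y) = H(X) + H(Y) - H(X,Y) = 2.66 + 2.49 - 3.03 = 2.12

2.12 bits


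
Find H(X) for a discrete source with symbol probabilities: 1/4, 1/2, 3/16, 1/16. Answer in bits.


H = -sum(p_i * log2(p_i)). Terms: -(1/4)*log2(1/4) = 0.500000; -(1/2)*log2(1/2) = 0.500000; -(3/16)*log2(3/16) = 0.452820; -(1/16)*log2(1/16) = 0.250000. H = 0.500000 + 0.500000 + 0.452820 + 0.250000 = 1.7028

1.7028 bits


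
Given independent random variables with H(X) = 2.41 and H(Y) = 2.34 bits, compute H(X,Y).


For independent variables, H(X,Y) = H(X) + H(Y) = 2.41 + 2.34 = 4.75

4.75 bits


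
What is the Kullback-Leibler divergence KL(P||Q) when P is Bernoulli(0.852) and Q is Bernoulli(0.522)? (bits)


KL = p*log2(p/q) + (1-p)*log2((1-p)/(1-q)) = 0.852*log2(0.852/0.522) + 0.148*log2(0.148/0.478) = 0.3519

0.3519 bits


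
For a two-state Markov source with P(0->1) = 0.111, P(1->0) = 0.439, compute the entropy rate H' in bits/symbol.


Stationary distribution: pi_0 = p10/(p01+p10) = 0.7982, pi_1 = 0.2018. Entropy rate H' = pi_0*H(p01) + pi_1*H(p10) = 0.7982*0.5029 + 0.2018*0.9892 = 0.6011

0.6011 bits/symbol


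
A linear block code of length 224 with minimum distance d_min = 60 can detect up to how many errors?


Detection capability = d_min - 1 = 60 - 1 = 59

59 errors


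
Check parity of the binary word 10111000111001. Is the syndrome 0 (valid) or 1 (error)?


Syndrome = XOR of all bits = 1 XOR 0 XOR 1 XOR 1 XOR 1 XOR 0 XOR 0 XOR 0 XOR 1 XOR 1 XOR 1 XOR 0 XOR 0 XOR 1 = 0

0


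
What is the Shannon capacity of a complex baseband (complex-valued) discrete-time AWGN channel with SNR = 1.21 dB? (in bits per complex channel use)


SNR_linear = 10^(1.21/10) = 1.3213; C = log2(1 + SNR_linear) = log2(1 + 1.3213) = 1.2149

1.2149 bits/channel use


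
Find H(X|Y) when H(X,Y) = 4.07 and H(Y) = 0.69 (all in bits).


H(X|Y) = H(X,Y) - H(Y) = 4.07 - 0.69 = 3.38

3.38 bits


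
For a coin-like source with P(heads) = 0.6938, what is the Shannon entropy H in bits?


H = -p*log2(p) - (1-p)*log2(1-p). -0.6938*log2(0.6938) = 0.365916; -0.3062*log2(0.3062) = 0.522822. H = 0.365916 + 0.522822 = 0.8887

0.8887 bits


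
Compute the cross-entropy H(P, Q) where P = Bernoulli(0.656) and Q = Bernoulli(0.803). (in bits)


H(P,Q) = -p*log2(q) - (1-p)*log2(1-q). -0.656*log2(0.803) = 0.207642; -0.344*log2(0.197) = 0.806244. H(P,Q) = 0.207642 + 0.806244 = 1.0139

1.0139 bits


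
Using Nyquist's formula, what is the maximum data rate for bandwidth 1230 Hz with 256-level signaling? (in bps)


Rate = 2 * B * log2(M) = 2 * 1230 * 8.0 = 19680.0

19680.0 bps


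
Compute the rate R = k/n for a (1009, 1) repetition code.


Rate = k/n = 1/1009

1/1009


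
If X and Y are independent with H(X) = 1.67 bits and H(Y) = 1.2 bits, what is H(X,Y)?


For independent variables, H(X,Y) = H(X) + H(Y) = 1.67 + 1.2 = 2.87

2.87 bits


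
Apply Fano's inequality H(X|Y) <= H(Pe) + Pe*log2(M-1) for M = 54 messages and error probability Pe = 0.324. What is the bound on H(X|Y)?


H(Pe) = -Pe*log2(Pe) - (1-Pe)*log2(1-Pe) = -0.324*log2(0.324) - 0.676*log2(0.676) = 0.526803 + 0.381876 = 0.9087. Pe*log2(M-1) = 0.324*log2(53) = 1.855846. Bound = H(Pe) + Pe*log2(M-1) = 0.526803 + 0.381876 + 1.855846 = 2.7645

2.7645 bits


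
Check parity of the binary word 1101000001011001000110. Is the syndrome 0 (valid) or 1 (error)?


Syndrome = XOR of all bits = 1 XOR 1 XOR 0 XOR 1 XOR 0 XOR 0 XOR 0 XOR 0 XOR 0 XOR 1 XOR 0 XOR 1 XOR 1 XOR 0 XOR 0 XOR 1 XOR 0 XOR 0 XOR 0 XOR 1 XOR 1 XOR 0 = 1

1


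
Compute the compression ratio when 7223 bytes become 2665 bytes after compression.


Ratio = original / compressed = 7223 / 2665 = 2.7103

2.7103


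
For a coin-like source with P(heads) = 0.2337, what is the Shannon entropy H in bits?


H = -p*log2(p) - (1-p)*log2(1-p). -0.2337*log2(0.2337) = 0.490132; -0.7663*log2(0.7663) = 0.294274. H = 0.490132 + 0.294274 = 0.7844

0.7844 bits


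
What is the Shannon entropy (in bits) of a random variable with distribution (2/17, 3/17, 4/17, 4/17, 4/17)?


H = -sum(p_i * log2(p_i)). Terms: -(2/17)*log2(2/17) = 0.363231; -(3/17)*log2(3/17) = 0.441618; -(4/17)*log2(4/17) = 0.491168; -(4/17)*log2(4/17) = 0.491168; -(4/17)*log2(4/17) = 0.491168. H = 0.363231 + 0.441618 + 0.491168 + 0.491168 + 0.491168 = 2.2784

2.2784 bits


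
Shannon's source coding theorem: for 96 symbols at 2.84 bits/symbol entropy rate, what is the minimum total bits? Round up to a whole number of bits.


Minimum bits >= n * H = 96 * 2.84 = 272.64, rounded up to a whole number of bits = 273

273 bits


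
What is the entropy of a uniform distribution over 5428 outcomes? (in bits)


H = log2(n) = log2(5428) = 12.4062

12.4062 bits


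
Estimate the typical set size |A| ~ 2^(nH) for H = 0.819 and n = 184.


log2|A_typical| = nH = 184 * 0.819 = 150.696, so |A_typical| ~ 2^150.696 = 2.312e+45

2.312e+45


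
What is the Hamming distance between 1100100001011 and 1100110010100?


Count differing positions: . . . . . ^ . . ^ ^ ^ ^ ^ = 6 differences

6


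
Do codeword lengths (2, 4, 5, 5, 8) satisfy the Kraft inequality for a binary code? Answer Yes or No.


Kraft sum = sum(2^(-l_i)) = 0.3789, need <= 1. Result: satisfied (a binary prefix-free code with these lengths exists)

Yes


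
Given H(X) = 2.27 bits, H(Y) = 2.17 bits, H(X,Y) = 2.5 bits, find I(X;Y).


I(X;Y) = H(X) + H(Y) - H(X,Y) = 2.27 + 2.17 - 2.5 = 1.94

1.94 bits


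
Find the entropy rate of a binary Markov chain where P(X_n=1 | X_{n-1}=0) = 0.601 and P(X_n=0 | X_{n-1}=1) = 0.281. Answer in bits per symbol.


Stationary distribution: pi_0 = p10/(p01+p10) = 0.3186, pi_1 = 0.6814. Entropy rate H' = pi_0*H(p01) + pi_1*H(p10) = 0.3186*0.9704 + 0.6814*0.8568 = 0.893

0.893 bits/symbol


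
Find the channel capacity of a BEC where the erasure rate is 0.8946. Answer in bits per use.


C = 1 - epsilon = 1 - 0.8946 = 0.1054

0.1054 bits


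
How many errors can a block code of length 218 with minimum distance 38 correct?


Correction capability = floor((d-1)/2) = floor((38-1)/2) = 18

18 errors


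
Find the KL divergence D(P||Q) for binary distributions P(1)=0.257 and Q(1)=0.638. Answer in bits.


KL = p*log2(p/q) + (1-p)*log2((1-p)/(1-q)) = 0.257*log2(0.257/0.638) + 0.743*log2(0.743/0.362) = 0.4336

0.4336 bits


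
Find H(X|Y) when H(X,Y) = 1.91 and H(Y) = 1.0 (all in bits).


H(X|Y) = H(X,Y) - H(Y) = 1.91 - 1.0 = 0.91

0.91 bits


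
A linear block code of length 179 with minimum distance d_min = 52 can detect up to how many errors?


Detection capability = d_min - 1 = 52 - 1 = 51

51 errors


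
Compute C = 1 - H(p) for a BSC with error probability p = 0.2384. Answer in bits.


H(p) = -p*log2(p) - (1-p)*log2(1-p) = -0.2384*log2(0.2384) - 0.7616*log2(0.7616) = 0.493141 + 0.299229 = 0.7924. C = 1 - H(p) = 1 - 0.7924 = 0.2076

0.2076 bits


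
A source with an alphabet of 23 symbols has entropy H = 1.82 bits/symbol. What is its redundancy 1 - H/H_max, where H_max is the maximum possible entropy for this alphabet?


H_max = log2(K) = log2(23) = 4.5236 bits/symbol. Redundancy = 1 - H/H_max = 1 - 1.82/4.5236 = 1 - 0.4023 = 0.5977

0.5977


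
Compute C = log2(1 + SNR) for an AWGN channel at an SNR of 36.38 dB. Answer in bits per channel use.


SNR_linear = 10^(36.38/10) = 4345.1022; C = log2(1 + SNR_linear) = log2(1 + 4345.1022) = 12.0855

12.0855 bits/channel use


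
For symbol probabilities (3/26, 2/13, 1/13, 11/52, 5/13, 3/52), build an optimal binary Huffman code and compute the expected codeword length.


Huffman construction (repeatedly merge the two least-probable nodes; each merge adds 1 bit to every symbol beneath it): 3/52 + 1/13 = 7/52; 3/26 + 7/52 = 1/4; 2/13 + 11/52 = 19/52; 1/4 + 19/52 = 8/13; 5/13 + 8/13 = 1. Resulting codeword lengths (in the order the probabilities were given): (3, 3, 4, 3, 1, 4). L_avg = sum(p_i * l_i) = 3/26*3 + 2/13*3 + 1/13*4 + 11/52*3 + 5/13*1 + 3/52*4 = 123/52 = 2.3654

2.3654 bits


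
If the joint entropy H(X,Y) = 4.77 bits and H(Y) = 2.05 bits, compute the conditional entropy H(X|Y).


H(X|Y) = H(X,Y) - H(Y) = 4.77 - 2.05 = 2.72

2.72 bits


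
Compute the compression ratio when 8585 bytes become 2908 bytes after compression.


Ratio = original / compressed = 8585 / 2908 = 2.9522

2.9522


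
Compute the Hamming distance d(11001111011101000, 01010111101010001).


Count differing positions: ^ . . ^ ^ . . . ^ ^ . ^ ^ ^ . . ^ = 9 differences

9


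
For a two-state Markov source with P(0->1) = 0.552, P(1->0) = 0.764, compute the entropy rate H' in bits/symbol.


Stationary distribution: pi_0 = p10/(p01+p10) = 0.5805, pi_1 = 0.4195. Entropy rate H' = pi_0*H(p01) + pi_1*H(p10) = 0.5805*0.9922 + 0.4195*0.7883 = 0.9067

0.9067 bits/symbol


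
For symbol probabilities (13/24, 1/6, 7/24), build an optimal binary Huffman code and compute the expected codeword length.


Huffman construction (repeatedly merge the two least-probable nodes; each merge adds 1 bit to every symbol beneath it): 1/6 + 7/24 = 11/24; 11/24 + 13/24 = 1. Resulting codeword lengths (in the order the probabilities were given): (1, 2, 2). L_avg = sum(p_i * l_i) = 13/24*1 + 1/6*2 + 7/24*2 = 35/24 = 1.4583

1.4583 bits


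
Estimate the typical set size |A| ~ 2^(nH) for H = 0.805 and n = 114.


log2|A_typical| = nH = 114 * 0.805 = 91.77, so |A_typical| ~ 2^91.77 = 4.222e+27

4.222e+27


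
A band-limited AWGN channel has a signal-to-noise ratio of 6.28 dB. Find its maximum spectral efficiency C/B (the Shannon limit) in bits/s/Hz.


SNR_linear = 10^(6.28/10) = 4.2462; C/B = log2(1 + SNR_linear) = log2(1 + 4.2462) = 2.3913

2.3913 bits/s/Hz


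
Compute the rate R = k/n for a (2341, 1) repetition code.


Rate = k/n = 1/2341

1/2341


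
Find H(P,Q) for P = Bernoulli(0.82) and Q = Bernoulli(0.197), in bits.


H(P,Q) = -p*log2(q) - (1-p)*log2(1-q). -0.82*log2(0.197) = 1.921861; -0.18*log2(0.803) = 0.056975. H(P,Q) = 1.921861 + 0.056975 = 1.9788

1.9788 bits


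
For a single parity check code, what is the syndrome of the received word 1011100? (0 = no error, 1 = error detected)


Syndrome = XOR of all bits = 1 XOR 0 XOR 1 XOR 1 XOR 1 XOR 0 XOR 0 = 0

0


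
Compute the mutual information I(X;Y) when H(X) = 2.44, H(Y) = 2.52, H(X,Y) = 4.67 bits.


I(X;Y) = H(X) + H(Y) - H(X,Y) = 2.44 + 2.52 - 4.67 = 0.29

0.29 bits


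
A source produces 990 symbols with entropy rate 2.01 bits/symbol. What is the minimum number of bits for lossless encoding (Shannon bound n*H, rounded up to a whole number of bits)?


Minimum bits >= n * H = 990 * 2.01 = 1989.9, rounded up to a whole number of bits = 1990

1990 bits


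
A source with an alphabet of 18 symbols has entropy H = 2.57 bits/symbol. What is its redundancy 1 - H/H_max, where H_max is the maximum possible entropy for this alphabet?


H_max = log2(K) = log2(18) = 4.1699 bits/symbol. Redundancy = 1 - H/H_max = 1 - 2.57/4.1699 = 1 - 0.6163 = 0.3837

0.3837


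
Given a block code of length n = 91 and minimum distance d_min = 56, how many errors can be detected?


Detection capability = d_min - 1 = 56 - 1 = 55

55 errors


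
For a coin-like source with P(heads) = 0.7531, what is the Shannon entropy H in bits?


H = -p*log2(p) - (1-p)*log2(1-p). -0.7531*log2(0.7531) = 0.308083; -0.2469*log2(0.2469) = 0.498245. H = 0.308083 + 0.498245 = 0.8063

0.8063 bits


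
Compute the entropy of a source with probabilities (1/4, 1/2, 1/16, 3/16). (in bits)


H = -sum(p_i * log2(p_i)). Terms: -(1/4)*log2(1/4) = 0.500000; -(1/2)*log2(1/2) = 0.500000; -(1/16)*log2(1/16) = 0.250000; -(3/16)*log2(3/16) = 0.452820. H = 0.500000 + 0.500000 + 0.250000 + 0.452820 = 1.7028

1.7028 bits


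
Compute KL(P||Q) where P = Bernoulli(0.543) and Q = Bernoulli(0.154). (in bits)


KL = p*log2(p/q) + (1-p)*log2((1-p)/(1-q)) = 0.543*log2(0.543/0.154) + 0.457*log2(0.457/0.846) = 0.5812

0.5812 bits


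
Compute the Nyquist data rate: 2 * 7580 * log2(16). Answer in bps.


Rate = 2 * B * log2(M) = 2 * 7580 * 4.0 = 60640.0

60640.0 bps


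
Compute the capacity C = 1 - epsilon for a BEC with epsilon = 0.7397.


C = 1 - epsilon = 1 - 0.7397 = 0.2603

0.2603 bits


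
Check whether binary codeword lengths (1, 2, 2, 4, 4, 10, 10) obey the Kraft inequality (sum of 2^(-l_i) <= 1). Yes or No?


Kraft sum = sum(2^(-l_i)) = 1.127, need <= 1. Result: violated (a binary prefix-free code with these lengths cannot exist)

No


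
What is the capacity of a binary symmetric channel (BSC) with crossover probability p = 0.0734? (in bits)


H(p) = -p*log2(p) - (1-p)*log2(1-p) = -0.0734*log2(0.0734) - 0.9266*log2(0.9266) = 0.276577 + 0.101909 = 0.3785. C = 1 - H(p) = 1 - 0.3785 = 0.6215

0.6215 bits


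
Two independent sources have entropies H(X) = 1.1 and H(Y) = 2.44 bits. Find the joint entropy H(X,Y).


For independent variables, H(X,Y) = H(X) + H(Y) = 1.1 + 2.44 = 3.54

3.54 bits


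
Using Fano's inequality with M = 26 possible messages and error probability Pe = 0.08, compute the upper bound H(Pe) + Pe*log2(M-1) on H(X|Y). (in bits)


H(Pe) = -Pe*log2(Pe) - (1-Pe)*log2(1-Pe) = -0.08*log2(0.08) - 0.92*log2(0.92) = 0.291508 + 0.110671 = 0.4022. Pe*log2(M-1) = 0.08*log2(25) = 0.371508. Bound = H(Pe) + Pe*log2(M-1) = 0.291508 + 0.110671 + 0.371508 = 0.7737

0.7737 bits


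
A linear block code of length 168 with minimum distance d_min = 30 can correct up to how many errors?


Correction capability = floor((d-1)/2) = floor((30-1)/2) = 14

14 errors


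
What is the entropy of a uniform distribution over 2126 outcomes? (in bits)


H = log2(n) = log2(2126) = 11.0539

11.0539 bits


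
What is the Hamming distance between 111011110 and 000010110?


Count differing positions: ^ ^ ^ . . ^ . . . = 4 differences

4


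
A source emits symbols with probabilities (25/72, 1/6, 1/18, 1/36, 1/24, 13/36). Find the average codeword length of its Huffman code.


Huffman construction (repeatedly merge the two least-probable nodes; each merge adds 1 bit to every symbol beneath it): 1/36 + 1/24 = 5/72; 1/18 + 5/72 = 1/8; 1/8 + 1/6 = 7/24; 7/24 + 25/72 = 23/36; 13/36 + 23/36 = 1. Resulting codeword lengths (in the order the probabilities were given): (2, 3, 4, 5, 5, 1). L_avg = sum(p_i * l_i) = 25/72*2 + 1/6*3 + 1/18*4 + 1/36*5 + 1/24*5 + 13/36*1 = 17/8 = 2.125

2.125 bits


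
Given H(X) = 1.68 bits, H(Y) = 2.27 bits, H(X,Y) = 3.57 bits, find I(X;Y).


I(X;Y) = H(X) + H(Y) - H(X,Y) = 1.68 + 2.27 - 3.57 = 0.38

0.38 bits


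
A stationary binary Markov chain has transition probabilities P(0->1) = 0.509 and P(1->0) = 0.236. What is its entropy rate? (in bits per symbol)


Stationary distribution: pi_0 = p10/(p01+p10) = 0.3168, pi_1 = 0.6832. Entropy rate H' = pi_0*H(p01) + pi_1*H(p10) = 0.3168*0.9998 + 0.6832*0.7883 = 0.8553

0.8553 bits/symbol


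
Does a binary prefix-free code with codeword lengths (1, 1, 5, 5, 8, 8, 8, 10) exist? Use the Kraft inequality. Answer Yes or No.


Kraft sum = sum(2^(-l_i)) = 1.0752, need <= 1. Result: violated (a binary prefix-free code with these lengths cannot exist)

No


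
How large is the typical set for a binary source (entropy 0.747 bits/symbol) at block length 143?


log2|A_typical| = nH = 143 * 0.747 = 106.821, so |A_typical| ~ 2^106.821 = 1.433e+32

1.433e+32


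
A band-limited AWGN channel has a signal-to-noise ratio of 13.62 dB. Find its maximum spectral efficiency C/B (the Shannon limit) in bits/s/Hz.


SNR_linear = 10^(13.62/10) = 23.0144; C/B = log2(1 + SNR_linear) = log2(1 + 23.0144) = 4.5858

4.5858 bits/s/Hz


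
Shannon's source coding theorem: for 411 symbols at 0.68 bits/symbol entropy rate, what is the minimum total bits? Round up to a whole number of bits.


Minimum bits >= n * H = 411 * 0.68 = 279.48, rounded up to a whole number of bits = 280

280 bits


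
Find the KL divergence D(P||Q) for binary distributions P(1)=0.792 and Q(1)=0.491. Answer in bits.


KL = p*log2(p/q) + (1-p)*log2((1-p)/(1-q)) = 0.792*log2(0.792/0.491) + 0.208*log2(0.208/0.509) = 0.2778

0.2778 bits


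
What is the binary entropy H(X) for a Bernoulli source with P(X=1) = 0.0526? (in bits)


H = -p*log2(p) - (1-p)*log2(1-p). -0.0526*log2(0.0526) = 0.223487; -0.9474*log2(0.9474) = 0.073854. H = 0.223487 + 0.073854 = 0.2973

0.2973 bits


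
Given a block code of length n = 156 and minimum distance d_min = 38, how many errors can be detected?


Detection capability = d_min - 1 = 38 - 1 = 37

37 errors


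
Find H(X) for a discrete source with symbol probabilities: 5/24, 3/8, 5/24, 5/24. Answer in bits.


H = -sum(p_i * log2(p_i)). Terms: -(5/24)*log2(5/24) = 0.471466; -(3/8)*log2(3/8) = 0.530639; -(5/24)*log2(5/24) = 0.471466; -(5/24)*log2(5/24) = 0.471466. H = 0.471466 + 0.530639 + 0.471466 + 0.471466 = 1.945

1.945 bits


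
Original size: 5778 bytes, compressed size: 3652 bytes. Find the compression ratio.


Ratio = original / compressed = 5778 / 3652 = 1.5821

1.5821


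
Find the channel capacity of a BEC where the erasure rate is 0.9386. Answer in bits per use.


C = 1 - epsilon = 1 - 0.9386 = 0.0614

0.0614 bits


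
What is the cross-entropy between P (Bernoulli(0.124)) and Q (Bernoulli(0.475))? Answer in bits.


H(P,Q) = -p*log2(q) - (1-p)*log2(1-q). -0.124*log2(0.475) = 0.133176; -0.876*log2(0.525) = 0.814339. H(P,Q) = 0.133176 + 0.814339 = 0.9475

0.9475 bits


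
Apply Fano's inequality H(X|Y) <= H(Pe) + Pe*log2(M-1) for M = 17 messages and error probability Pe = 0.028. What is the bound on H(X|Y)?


H(Pe) = -Pe*log2(Pe) - (1-Pe)*log2(1-Pe) = -0.028*log2(0.028) - 0.972*log2(0.972) = 0.144436 + 0.039825 = 0.1843. Pe*log2(M-1) = 0.028*log2(16) = 0.112000. Bound = H(Pe) + Pe*log2(M-1) = 0.144436 + 0.039825 + 0.112000 = 0.2963

0.2963 bits


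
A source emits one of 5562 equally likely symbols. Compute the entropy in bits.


H = log2(n) = log2(5562) = 12.4414

12.4414 bits


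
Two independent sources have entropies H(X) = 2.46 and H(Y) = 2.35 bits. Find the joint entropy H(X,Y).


For independent variables, H(X,Y) = H(X) + H(Y) = 2.46 + 2.35 = 4.81

4.81 bits


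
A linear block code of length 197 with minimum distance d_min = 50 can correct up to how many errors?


Correction capability = floor((d-1)/2) = floor((50-1)/2) = 24

24 errors


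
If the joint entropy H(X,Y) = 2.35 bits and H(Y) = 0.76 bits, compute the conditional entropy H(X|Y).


H(X|Y) = H(X,Y) - H(Y) = 2.35 - 0.76 = 1.59

1.59 bits


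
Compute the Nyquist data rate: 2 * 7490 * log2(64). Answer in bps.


Rate = 2 * B * log2(M) = 2 * 7490 * 6.0 = 89880.0

89880.0 bps


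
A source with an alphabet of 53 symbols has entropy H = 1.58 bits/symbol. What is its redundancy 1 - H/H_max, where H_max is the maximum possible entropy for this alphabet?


H_max = log2(K) = log2(53) = 5.7279 bits/symbol. Redundancy = 1 - H/H_max = 1 - 1.58/5.7279 = 1 - 0.2758 = 0.7242

0.7242


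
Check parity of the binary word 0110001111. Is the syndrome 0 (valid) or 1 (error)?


Syndrome = XOR of all bits = 0 XOR 1 XOR 1 XOR 0 XOR 0 XOR 0 XOR 1 XOR 1 XOR 1 XOR 1 = 0

0


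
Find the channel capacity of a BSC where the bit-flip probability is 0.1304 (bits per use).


H(p) = -p*log2(p) - (1-p)*log2(1-p) = -0.1304*log2(0.1304) - 0.8696*log2(0.8696) = 0.383244 + 0.175291 = 0.5585. C = 1 - H(p) = 1 - 0.5585 = 0.4415

0.4415 bits


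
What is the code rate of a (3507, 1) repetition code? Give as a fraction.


Rate = k/n = 1/3507

1/3507


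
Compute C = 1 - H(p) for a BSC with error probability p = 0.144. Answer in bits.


H(p) = -p*log2(p) - (1-p)*log2(1-p) = -0.144*log2(0.144) - 0.856*log2(0.856) = 0.402604 + 0.192016 = 0.5946. C = 1 - H(p) = 1 - 0.5946 = 0.4054

0.4054 bits


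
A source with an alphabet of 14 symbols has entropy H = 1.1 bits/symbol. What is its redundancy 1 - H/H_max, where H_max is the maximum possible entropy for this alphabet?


H_max = log2(K) = log2(14) = 3.8074 bits/symbol. Redundancy = 1 - H/H_max = 1 - 1.1/3.8074 = 1 - 0.2889 = 0.7111

0.7111


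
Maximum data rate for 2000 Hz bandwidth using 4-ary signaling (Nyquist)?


Rate = 2 * B * log2(M) = 2 * 2000 * 2.0 = 8000.0

8000.0 bps


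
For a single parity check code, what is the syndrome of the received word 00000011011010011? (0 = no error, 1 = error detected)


Syndrome = XOR of all bits = 0 XOR 0 XOR 0 XOR 0 XOR 0 XOR 0 XOR 1 XOR 1 XOR 0 XOR 1 XOR 1 XOR 0 XOR 1 XOR 0 XOR 0 XOR 1 XOR 1 = 1

1


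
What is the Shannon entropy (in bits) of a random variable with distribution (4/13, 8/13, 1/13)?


H = -sum(p_i * log2(p_i)). Terms: -(4/13)*log2(4/13) = 0.523212; -(8/13)*log2(8/13) = 0.431040; -(1/13)*log2(1/13) = 0.284649. H = 0.523212 + 0.431040 + 0.284649 = 1.2389

1.2389 bits


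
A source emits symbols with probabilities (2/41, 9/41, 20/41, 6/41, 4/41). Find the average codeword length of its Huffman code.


Huffman construction (repeatedly merge the two least-probable nodes; each merge adds 1 bit to every symbol beneath it): 2/41 + 4/41 = 6/41; 6/41 + 6/41 = 12/41; 9/41 + 12/41 = 21/41; 20/41 + 21/41 = 1. Resulting codeword lengths (in the order the probabilities were given): (4, 2, 1, 3, 4). L_avg = sum(p_i * l_i) = 2/41*4 + 9/41*2 + 20/41*1 + 6/41*3 + 4/41*4 = 80/41 = 1.9512

1.9512 bits


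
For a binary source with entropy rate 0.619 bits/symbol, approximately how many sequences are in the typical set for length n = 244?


log2|A_typical| = nH = 244 * 0.619 = 151.036, so |A_typical| ~ 2^151.036 = 2.927e+45

2.927e+45


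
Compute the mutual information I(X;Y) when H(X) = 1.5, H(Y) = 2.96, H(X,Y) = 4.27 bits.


I(X;Y) = H(X) + H(Y) - H(X,Y) = 1.5 + 2.96 - 4.27 = 0.19

0.19 bits


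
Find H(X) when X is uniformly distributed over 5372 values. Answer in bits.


H = log2(n) = log2(5372) = 12.3912

12.3912 bits


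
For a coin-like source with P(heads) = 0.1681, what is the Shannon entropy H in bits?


H = -p*log2(p) - (1-p)*log2(1-p). -0.1681*log2(0.1681) = 0.432455; -0.8319*log2(0.8319) = 0.220884. H = 0.432455 + 0.220884 = 0.6533

0.6533 bits


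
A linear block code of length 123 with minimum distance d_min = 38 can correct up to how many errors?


Correction capability = floor((d-1)/2) = floor((38-1)/2) = 18

18 errors


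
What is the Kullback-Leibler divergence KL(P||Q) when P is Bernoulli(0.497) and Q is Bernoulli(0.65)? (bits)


KL = p*log2(p/q) + (1-p)*log2((1-p)/(1-q)) = 0.497*log2(0.497/0.65) + 0.503*log2(0.503/0.35) = 0.0707

0.0707 bits


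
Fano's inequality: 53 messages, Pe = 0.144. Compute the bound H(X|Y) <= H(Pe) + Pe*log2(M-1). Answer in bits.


H(Pe) = -Pe*log2(Pe) - (1-Pe)*log2(1-Pe) = -0.144*log2(0.144) - 0.856*log2(0.856) = 0.402604 + 0.192016 = 0.5946. Pe*log2(M-1) = 0.144*log2(52) = 0.820863. Bound = H(Pe) + Pe*log2(M-1) = 0.402604 + 0.192016 + 0.820863 = 1.4155

1.4155 bits


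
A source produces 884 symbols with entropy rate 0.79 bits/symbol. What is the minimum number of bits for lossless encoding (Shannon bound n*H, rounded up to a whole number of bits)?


Minimum bits >= n * H = 884 * 0.79 = 698.36, rounded up to a whole number of bits = 699

699 bits


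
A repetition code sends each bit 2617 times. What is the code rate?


Rate = k/n = 1/2617

1/2617


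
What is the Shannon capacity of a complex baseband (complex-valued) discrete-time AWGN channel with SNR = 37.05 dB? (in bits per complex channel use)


SNR_linear = 10^(37.05/10) = 5069.9071; C = log2(1 + SNR_linear) = log2(1 + 5069.9071) = 12.308

12.308 bits/channel use


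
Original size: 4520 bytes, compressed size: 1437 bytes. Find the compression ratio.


Ratio = original / compressed = 4520 / 1437 = 3.1454

3.1454


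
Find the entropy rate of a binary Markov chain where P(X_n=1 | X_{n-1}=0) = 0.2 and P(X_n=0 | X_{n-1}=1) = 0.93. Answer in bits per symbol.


Stationary distribution: pi_0 = p10/(p01+p10) = 0.823, pi_1 = 0.177. Entropy rate H' = pi_0*H(p01) + pi_1*H(p10) = 0.823*0.7219 + 0.177*0.3659 = 0.6589

0.6589 bits/symbol


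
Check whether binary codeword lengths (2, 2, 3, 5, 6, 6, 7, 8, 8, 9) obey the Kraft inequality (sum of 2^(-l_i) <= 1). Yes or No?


Kraft sum = sum(2^(-l_i)) = 0.7051, need <= 1. Result: satisfied (a binary prefix-free code with these lengths exists)

Yes


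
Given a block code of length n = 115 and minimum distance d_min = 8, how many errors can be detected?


Detection capability = d_min - 1 = 8 - 1 = 7

7 errors


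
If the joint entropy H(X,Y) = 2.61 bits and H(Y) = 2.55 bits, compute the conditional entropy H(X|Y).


H(X|Y) = H(X,Y) - H(Y) = 2.61 - 2.55 = 0.06

0.06 bits


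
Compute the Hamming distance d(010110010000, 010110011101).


Count differing positions: . . . . . . . . ^ ^ . ^ = 3 differences

3


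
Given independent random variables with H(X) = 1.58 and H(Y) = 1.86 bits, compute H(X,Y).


For independent variables, H(X,Y) = H(X) + H(Y) = 1.58 + 1.86 = 3.44

3.44 bits


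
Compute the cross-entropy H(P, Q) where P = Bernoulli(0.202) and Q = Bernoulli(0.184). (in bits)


H(P,Q) = -p*log2(q) - (1-p)*log2(1-q). -0.202*log2(0.184) = 0.493329; -0.798*log2(0.816) = 0.234100. H(P,Q) = 0.493329 + 0.234100 = 0.7274

0.7274 bits


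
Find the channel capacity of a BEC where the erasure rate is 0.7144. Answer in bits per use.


C = 1 - epsilon = 1 - 0.7144 = 0.2856

0.2856 bits


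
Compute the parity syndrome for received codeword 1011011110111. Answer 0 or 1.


Syndrome = XOR of all bits = 1 XOR 0 XOR 1 XOR 1 XOR 0 XOR 1 XOR 1 XOR 1 XOR 1 XOR 0 XOR 1 XOR 1 XOR 1 = 0

0


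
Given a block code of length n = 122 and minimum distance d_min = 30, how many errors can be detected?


Detection capability = d_min - 1 = 30 - 1 = 29

29 errors


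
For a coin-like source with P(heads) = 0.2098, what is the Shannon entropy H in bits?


H = -p*log2(p) - (1-p)*log2(1-p). -0.2098*log2(0.2098) = 0.472661; -0.7902*log2(0.7902) = 0.268439. H = 0.472661 + 0.268439 = 0.7411

0.7411 bits


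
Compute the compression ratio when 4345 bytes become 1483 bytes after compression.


Ratio = original / compressed = 4345 / 1483 = 2.9299

2.9299


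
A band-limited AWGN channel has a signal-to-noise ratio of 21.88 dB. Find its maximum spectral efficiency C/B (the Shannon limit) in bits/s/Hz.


SNR_linear = 10^(21.88/10) = 154.17; C/B = log2(1 + SNR_linear) = log2(1 + 154.17) = 7.2777

7.2777 bits/s/Hz


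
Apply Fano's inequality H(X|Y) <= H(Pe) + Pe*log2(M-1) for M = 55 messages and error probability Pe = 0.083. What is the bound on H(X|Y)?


H(Pe) = -Pe*log2(Pe) - (1-Pe)*log2(1-Pe) = -0.083*log2(0.083) - 0.917*log2(0.917) = 0.298032 + 0.114631 = 0.4127. Pe*log2(M-1) = 0.083*log2(54) = 0.477656. Bound = H(Pe) + Pe*log2(M-1) = 0.298032 + 0.114631 + 0.477656 = 0.8903

0.8903 bits


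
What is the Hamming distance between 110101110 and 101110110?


Count differing positions: . ^ ^ . ^ ^ . . . = 4 differences

4


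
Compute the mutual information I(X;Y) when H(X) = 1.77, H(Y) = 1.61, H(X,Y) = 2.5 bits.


I(X;Y) = H(X) + H(Y) - H(X,Y) = 1.77 + 1.61 - 2.5 = 0.88

0.88 bits


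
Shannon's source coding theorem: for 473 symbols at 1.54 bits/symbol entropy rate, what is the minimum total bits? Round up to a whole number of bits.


Minimum bits >= n * H = 473 * 1.54 = 728.42, rounded up to a whole number of bits = 729

729 bits


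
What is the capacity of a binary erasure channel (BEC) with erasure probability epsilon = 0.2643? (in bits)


C = 1 - epsilon = 1 - 0.2643 = 0.7357

0.7357 bits
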